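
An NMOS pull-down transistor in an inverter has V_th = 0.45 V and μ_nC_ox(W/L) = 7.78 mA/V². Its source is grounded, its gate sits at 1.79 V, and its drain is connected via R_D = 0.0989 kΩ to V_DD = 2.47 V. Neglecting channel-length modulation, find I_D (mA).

V_GS = V_G = 1.79 V, so V_ov = 1.79 − 0.45 = 1.34 V.
Assume saturation: I_D = ½ k_n V_ov² = 0.5 × 7.78 × 1.34² = 6.98 mA, giving V_DS = V_DD − I_D R_D = 2.47 − 6.98 × 0.0989 = 1.78 V.
V_DS = 1.78 V ≥ V_ov = 1.34 V, confirming saturation.

I_D = 6.98 mA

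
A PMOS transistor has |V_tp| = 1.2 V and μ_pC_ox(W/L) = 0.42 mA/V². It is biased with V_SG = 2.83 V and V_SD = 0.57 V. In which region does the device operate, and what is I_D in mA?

V_ov = V_SG − |V_tp| = 2.83 − 1.2 = 1.63 V.
Since V_SD = 0.57 V < V_ov = 1.63 V, the device is in the triode region.
I_D = k_p [V_ov · V_SD − ½ V_SD²] = 0.42 × [1.63 × 0.57 − 0.5 × 0.57²] = 0.322 mA.

Triode; I_D = 0.322 mA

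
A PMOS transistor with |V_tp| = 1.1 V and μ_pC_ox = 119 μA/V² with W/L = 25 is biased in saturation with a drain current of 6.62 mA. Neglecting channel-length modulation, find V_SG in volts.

V_SG = 3.21 V

k_p = μ_pC_ox · (W/L) = 2.975 mA/V².
In saturation I_D = ½ k_p (V_SG − |V_tp|)², so V_SG − |V_tp| = √(2 I_D / k_p) = √(2 × 6.62 / 2.975) = 2.11 V.
V_SG = 1.1 + 2.11 = 3.21 V.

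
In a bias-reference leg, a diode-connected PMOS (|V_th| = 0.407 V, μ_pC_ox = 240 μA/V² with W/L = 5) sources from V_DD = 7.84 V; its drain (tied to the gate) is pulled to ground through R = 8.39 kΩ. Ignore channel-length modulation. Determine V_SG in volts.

With gate tied to drain, V_SG = V_SD ≥ V_SG − |V_th|, so the device is in saturation.
k_p = μ_pC_ox · (W/L) = 1.2 mA/V².
KCL at the drain: ½ k_p (V_SG − |V_th|)² = (V_DD − V_SG)/R.
Let x = V_SG − 0.407. Then 5.03 x² + x − 7.433 = 0, giving x = 1.12 V (positive root), so V_SG = 1.53 V.
I_D = (V_DD − V_SG)/R = (7.84 − 1.53) / 8.39 = 0.752 mA.

V_SG = 1.53 V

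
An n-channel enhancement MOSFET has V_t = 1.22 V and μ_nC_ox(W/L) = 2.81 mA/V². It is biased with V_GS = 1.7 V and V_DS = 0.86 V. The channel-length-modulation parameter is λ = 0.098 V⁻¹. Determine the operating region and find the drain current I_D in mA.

V_ov = V_GS − V_t = 1.7 − 1.22 = 0.48 V.
Since V_DS = 0.86 V ≥ V_ov = 0.48 V, the device is in saturation.
I_D = ½ k_n V_ov² (1 + λ V_DS) = 0.5 × 2.81 × 0.48² × (1 + 0.098 × 0.86) = 0.351 mA.

Saturation; I_D = 0.351 mA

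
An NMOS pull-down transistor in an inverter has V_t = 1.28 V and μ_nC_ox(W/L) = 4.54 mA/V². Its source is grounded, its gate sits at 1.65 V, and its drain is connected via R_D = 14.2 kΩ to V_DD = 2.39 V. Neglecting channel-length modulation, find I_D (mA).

V_GS = V_G = 1.65 V, so V_ov = 1.65 − 1.28 = 0.37 V.
Assume saturation: I_D = ½ k_n V_ov² = 0.5 × 4.54 × 0.37² = 0.311 mA, giving V_DS = V_DD − I_D R_D = 2.39 − 0.311 × 14.2 = -2.02 V.
But -2.02 V < V_ov = 0.37 V, so the device is actually in triode.
In triode I_D = k_n[V_ov V_DS − ½ V_DS²] and I_D = (V_DD − V_DS)/R_D. Equating: 32.2 V_DS² − 24.85 V_DS + 2.39 = 0, giving V_DS = 0.113 V (the root below V_ov).
I_D = (2.39 − 0.113) / 14.2 = 0.16 mA.

I_D = 0.160 mA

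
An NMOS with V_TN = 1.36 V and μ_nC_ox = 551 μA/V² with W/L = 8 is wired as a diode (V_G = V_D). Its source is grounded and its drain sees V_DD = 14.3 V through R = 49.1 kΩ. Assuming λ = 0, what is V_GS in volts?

With gate tied to drain, V_GS = V_DS ≥ V_GS − V_TN, so the device is in saturation.
k_n = μ_nC_ox · (W/L) = 4.408 mA/V².
KCL at the drain: ½ k_n (V_GS − V_TN)² = (V_DD − V_GS)/R.
Let x = V_GS − 1.36. Then 108 x² + x − 12.94 = 0, giving x = 0.341 V (positive root), so V_GS = 1.7 V.
I_D = (V_DD − V_GS)/R = (14.3 − 1.7) / 49.1 = 0.257 mA.

V_GS = 1.70 V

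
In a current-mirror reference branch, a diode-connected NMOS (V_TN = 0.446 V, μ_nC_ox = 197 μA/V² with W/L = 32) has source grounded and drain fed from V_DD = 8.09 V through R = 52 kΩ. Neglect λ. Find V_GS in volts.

With gate tied to drain, V_GS = V_DS ≥ V_GS − V_TN, so the device is in saturation.
k_n = μ_nC_ox · (W/L) = 6.304 mA/V².
KCL at the drain: ½ k_n (V_GS − V_TN)² = (V_DD − V_GS)/R.
Let x = V_GS − 0.446. Then 164 x² + x − 7.644 = 0, giving x = 0.213 V (positive root), so V_GS = 0.659 V.
I_D = (V_DD − V_GS)/R = (8.09 − 0.659) / 52 = 0.143 mA.

V_GS = 0.659 V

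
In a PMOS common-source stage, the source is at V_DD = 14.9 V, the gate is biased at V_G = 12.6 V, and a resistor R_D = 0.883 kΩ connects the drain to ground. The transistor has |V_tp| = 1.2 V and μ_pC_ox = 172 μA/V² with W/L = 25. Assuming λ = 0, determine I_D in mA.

V_SG = V_DD − V_G = 14.9 − 12.6 = 2.3 V, so V_ov = 2.3 − 1.2 = 1.1 V.
k_p = μ_pC_ox · (W/L) = 4.3 mA/V².
Assume saturation: I_D = ½ k_p V_ov² = 0.5 × 4.3 × 1.1² = 2.6 mA, giving V_SD = V_DD − I_D R_D = 14.9 − 2.6 × 0.883 = 12.6 V.
V_SD = 12.6 V ≥ V_ov = 1.1 V, confirming saturation.

I_D = 2.60 mA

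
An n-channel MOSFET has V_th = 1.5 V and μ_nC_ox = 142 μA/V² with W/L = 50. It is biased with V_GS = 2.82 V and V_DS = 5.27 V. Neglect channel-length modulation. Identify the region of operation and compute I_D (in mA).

k_n = μ_nC_ox · (W/L) = 7.1 mA/V².
V_ov = V_GS − V_th = 2.82 − 1.5 = 1.32 V.
Since V_DS = 5.27 V ≥ V_ov = 1.32 V, the device is in saturation.
I_D = ½ k_n V_ov² = 0.5 × 7.1 × 1.32² = 6.19 mA.

Saturation; I_D = 6.19 mA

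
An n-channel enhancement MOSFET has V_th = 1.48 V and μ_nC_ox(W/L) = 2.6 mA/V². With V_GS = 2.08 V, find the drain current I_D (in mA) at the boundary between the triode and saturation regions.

I_D = 0.468 mA

At the boundary V_DS = V_ov = V_GS − V_th = 2.08 − 1.48 = 0.6 V.
I_D = ½ k_n V_ov² = 0.5 × 2.6 × 0.6² = 0.468 mA.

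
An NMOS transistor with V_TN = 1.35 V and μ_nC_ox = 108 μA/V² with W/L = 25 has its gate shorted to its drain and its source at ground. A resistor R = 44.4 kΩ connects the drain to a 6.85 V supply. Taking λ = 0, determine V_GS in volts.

With gate tied to drain, V_GS = V_DS ≥ V_GS − V_TN, so the device is in saturation.
k_n = μ_nC_ox · (W/L) = 2.7 mA/V².
KCL at the drain: ½ k_n (V_GS − V_TN)² = (V_DD − V_GS)/R.
Let x = V_GS − 1.35. Then 59.9 x² + x − 5.5 = 0, giving x = 0.295 V (positive root), so V_GS = 1.64 V.
I_D = (V_DD − V_GS)/R = (6.85 − 1.64) / 44.4 = 0.117 mA.

V_GS = 1.64 V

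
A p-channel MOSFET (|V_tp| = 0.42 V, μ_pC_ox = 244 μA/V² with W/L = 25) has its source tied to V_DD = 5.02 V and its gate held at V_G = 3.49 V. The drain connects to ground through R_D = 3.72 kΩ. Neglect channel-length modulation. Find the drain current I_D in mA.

I_D = 1.29 mA

V_SG = V_DD − V_G = 5.02 − 3.49 = 1.53 V, so V_ov = 1.53 − 0.42 = 1.11 V.
k_p = μ_pC_ox · (W/L) = 6.1 mA/V².
Assume saturation: I_D = ½ k_p V_ov² = 0.5 × 6.1 × 1.11² = 3.76 mA, giving V_SD = V_DD − I_D R_D = 5.02 − 3.76 × 3.72 = -8.96 V.
But -8.96 V < V_ov = 1.11 V, so the device is actually in triode.
In triode I_D = k_p[V_ov V_SD − ½ V_SD²] and I_D = (V_DD − V_SD)/R_D. Equating: 11.3 V_SD² − 26.19 V_SD + 5.02 = 0, giving V_SD = 0.211 V (the root below V_ov).
I_D = (5.02 − 0.211) / 3.72 = 1.29 mA.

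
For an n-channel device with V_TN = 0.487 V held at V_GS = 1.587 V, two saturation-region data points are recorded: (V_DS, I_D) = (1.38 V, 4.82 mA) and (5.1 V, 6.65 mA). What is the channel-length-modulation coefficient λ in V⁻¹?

With V_GS fixed, I_D ∝ (1 + λ V_DS) in saturation, so I_D2/I_D1 = (1 + λ V_DS2)/(1 + λ V_DS1).
6.65/4.82 = 1.38 = (1 + 5.1 λ)/(1 + 1.38 λ).
Solving: λ (I_D1 V_DS2 − I_D2 V_DS1) = I_D2 − I_D1, so λ = (6.65 − 4.82) / (4.82 × 5.1 − 6.65 × 1.38) = 1.83 / 15.4 = 0.119 V⁻¹.

λ = 0.119 V⁻¹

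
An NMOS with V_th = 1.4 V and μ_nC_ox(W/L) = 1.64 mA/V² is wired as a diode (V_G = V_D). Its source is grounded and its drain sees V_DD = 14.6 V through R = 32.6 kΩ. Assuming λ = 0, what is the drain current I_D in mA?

I_D = 0.384 mA

With gate tied to drain, V_GS = V_DS ≥ V_GS − V_th, so the device is in saturation.
KCL at the drain: ½ k_n (V_GS − V_th)² = (V_DD − V_GS)/R.
Let x = V_GS − 1.4. Then 26.7 x² + x − 13.2 = 0, giving x = 0.684 V (positive root), so V_GS = 2.08 V.
I_D = (V_DD − V_GS)/R = (14.6 − 2.08) / 32.6 = 0.384 mA.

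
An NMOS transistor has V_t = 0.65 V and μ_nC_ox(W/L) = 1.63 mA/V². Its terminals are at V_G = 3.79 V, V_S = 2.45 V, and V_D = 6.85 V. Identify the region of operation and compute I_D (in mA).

Saturation; I_D = 0.388 mA

V_GS = V_G − V_S = 3.79 − 2.45 = 1.34 V; V_DS = V_D − V_S = 6.85 − 2.45 = 4.4 V.
V_ov = V_GS − V_t = 1.34 − 0.65 = 0.69 V.
Since V_DS = 4.4 V ≥ V_ov = 0.69 V, the device is in saturation.
I_D = ½ k_n V_ov² = 0.5 × 1.63 × 0.69² = 0.388 mA.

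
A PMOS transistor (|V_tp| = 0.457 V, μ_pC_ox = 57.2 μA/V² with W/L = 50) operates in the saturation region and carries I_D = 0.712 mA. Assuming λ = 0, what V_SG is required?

k_p = μ_pC_ox · (W/L) = 2.86 mA/V².
In saturation I_D = ½ k_p (V_SG − |V_tp|)², so V_SG − |V_tp| = √(2 I_D / k_p) = √(2 × 0.712 / 2.86) = 0.706 V.
V_SG = 0.457 + 0.706 = 1.16 V.

V_SG = 1.16 V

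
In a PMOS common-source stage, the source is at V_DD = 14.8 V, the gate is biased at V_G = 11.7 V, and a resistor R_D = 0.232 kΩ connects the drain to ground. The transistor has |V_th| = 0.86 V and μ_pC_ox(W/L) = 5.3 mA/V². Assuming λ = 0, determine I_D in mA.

V_SG = V_DD − V_G = 14.8 − 11.7 = 3.1 V, so V_ov = 3.1 − 0.86 = 2.24 V.
Assume saturation: I_D = ½ k_p V_ov² = 0.5 × 5.3 × 2.24² = 13.3 mA, giving V_SD = V_DD − I_D R_D = 14.8 − 13.3 × 0.232 = 11.7 V.
V_SD = 11.7 V ≥ V_ov = 2.24 V, confirming saturation.

I_D = 13.3 mA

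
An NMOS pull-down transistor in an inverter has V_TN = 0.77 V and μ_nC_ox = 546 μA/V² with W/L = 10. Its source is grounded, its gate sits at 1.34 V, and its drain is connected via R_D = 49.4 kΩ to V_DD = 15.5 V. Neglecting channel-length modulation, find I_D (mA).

I_D = 0.312 mA

V_GS = V_G = 1.34 V, so V_ov = 1.34 − 0.77 = 0.57 V.
k_n = μ_nC_ox · (W/L) = 5.46 mA/V².
Assume saturation: I_D = ½ k_n V_ov² = 0.5 × 5.46 × 0.57² = 0.887 mA, giving V_DS = V_DD − I_D R_D = 15.5 − 0.887 × 49.4 = -28.3 V.
But -28.3 V < V_ov = 0.57 V, so the device is actually in triode.
In triode I_D = k_n[V_ov V_DS − ½ V_DS²] and I_D = (V_DD − V_DS)/R_D. Equating: 135 V_DS² − 154.7 V_DS + 15.5 = 0, giving V_DS = 0.111 V (the root below V_ov).
I_D = (15.5 − 0.111) / 49.4 = 0.312 mA.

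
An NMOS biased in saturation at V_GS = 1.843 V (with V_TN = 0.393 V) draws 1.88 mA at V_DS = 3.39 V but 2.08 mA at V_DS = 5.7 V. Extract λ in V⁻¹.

With V_GS fixed, I_D ∝ (1 + λ V_DS) in saturation, so I_D2/I_D1 = (1 + λ V_DS2)/(1 + λ V_DS1).
2.08/1.88 = 1.106 = (1 + 5.7 λ)/(1 + 3.39 λ).
Solving: λ (I_D1 V_DS2 − I_D2 V_DS1) = I_D2 − I_D1, so λ = (2.08 − 1.88) / (1.88 × 5.7 − 2.08 × 3.39) = 0.2 / 3.66 = 0.0546 V⁻¹.

λ = 0.0546 V⁻¹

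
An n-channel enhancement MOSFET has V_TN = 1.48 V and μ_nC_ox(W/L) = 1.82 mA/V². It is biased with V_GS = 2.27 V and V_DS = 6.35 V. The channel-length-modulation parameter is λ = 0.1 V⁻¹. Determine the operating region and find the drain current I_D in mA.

V_ov = V_GS − V_TN = 2.27 − 1.48 = 0.79 V.
Since V_DS = 6.35 V ≥ V_ov = 0.79 V, the device is in saturation.
I_D = ½ k_n V_ov² (1 + λ V_DS) = 0.5 × 1.82 × 0.79² × (1 + 0.1 × 6.35) = 0.929 mA.

Saturation; I_D = 0.929 mA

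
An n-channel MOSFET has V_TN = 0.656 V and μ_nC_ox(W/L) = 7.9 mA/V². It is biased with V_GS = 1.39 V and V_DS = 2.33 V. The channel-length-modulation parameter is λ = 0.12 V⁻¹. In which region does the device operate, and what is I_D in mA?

Saturation; I_D = 2.72 mA

V_ov = V_GS − V_TN = 1.39 − 0.656 = 0.734 V.
Since V_DS = 2.33 V ≥ V_ov = 0.734 V, the device is in saturation.
I_D = ½ k_n V_ov² (1 + λ V_DS) = 0.5 × 7.9 × 0.734² × (1 + 0.12 × 2.33) = 2.72 mA.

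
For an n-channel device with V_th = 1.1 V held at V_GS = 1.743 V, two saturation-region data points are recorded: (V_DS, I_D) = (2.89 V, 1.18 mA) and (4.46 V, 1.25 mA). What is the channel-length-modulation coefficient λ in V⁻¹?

With V_GS fixed, I_D ∝ (1 + λ V_DS) in saturation, so I_D2/I_D1 = (1 + λ V_DS2)/(1 + λ V_DS1).
1.25/1.18 = 1.059 = (1 + 4.46 λ)/(1 + 2.89 λ).
Solving: λ (I_D1 V_DS2 − I_D2 V_DS1) = I_D2 − I_D1, so λ = (1.25 − 1.18) / (1.18 × 4.46 − 1.25 × 2.89) = 0.07 / 1.65 = 0.0424 V⁻¹.

λ = 0.0424 V⁻¹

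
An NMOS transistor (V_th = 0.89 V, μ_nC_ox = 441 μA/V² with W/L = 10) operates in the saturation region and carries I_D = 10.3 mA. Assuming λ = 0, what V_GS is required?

V_GS = 3.05 V

k_n = μ_nC_ox · (W/L) = 4.41 mA/V².
In saturation I_D = ½ k_n (V_GS − V_th)², so V_GS − V_th = √(2 I_D / k_n) = √(2 × 10.3 / 4.41) = 2.16 V.
V_GS = 0.89 + 2.16 = 3.05 V.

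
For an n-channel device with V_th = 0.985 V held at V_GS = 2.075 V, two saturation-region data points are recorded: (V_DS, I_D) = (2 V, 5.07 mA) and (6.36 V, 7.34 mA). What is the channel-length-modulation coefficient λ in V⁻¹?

With V_GS fixed, I_D ∝ (1 + λ V_DS) in saturation, so I_D2/I_D1 = (1 + λ V_DS2)/(1 + λ V_DS1).
7.34/5.07 = 1.448 = (1 + 6.36 λ)/(1 + 2 λ).
Solving: λ (I_D1 V_DS2 − I_D2 V_DS1) = I_D2 − I_D1, so λ = (7.34 − 5.07) / (5.07 × 6.36 − 7.34 × 2) = 2.27 / 17.6 = 0.129 V⁻¹.

λ = 0.129 V⁻¹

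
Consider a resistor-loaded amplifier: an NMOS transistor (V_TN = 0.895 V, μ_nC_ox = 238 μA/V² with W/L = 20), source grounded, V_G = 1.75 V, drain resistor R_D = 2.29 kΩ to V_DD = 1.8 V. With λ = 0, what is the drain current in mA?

I_D = 0.701 mA

V_GS = V_G = 1.75 V, so V_ov = 1.75 − 0.895 = 0.855 V.
k_n = μ_nC_ox · (W/L) = 4.76 mA/V².
Assume saturation: I_D = ½ k_n V_ov² = 0.5 × 4.76 × 0.855² = 1.74 mA, giving V_DS = V_DD − I_D R_D = 1.8 − 1.74 × 2.29 = -2.18 V.
But -2.18 V < V_ov = 0.855 V, so the device is actually in triode.
In triode I_D = k_n[V_ov V_DS − ½ V_DS²] and I_D = (V_DD − V_DS)/R_D. Equating: 5.45 V_DS² − 10.32 V_DS + 1.8 = 0, giving V_DS = 0.194 V (the root below V_ov).
I_D = (1.8 − 0.194) / 2.29 = 0.701 mA.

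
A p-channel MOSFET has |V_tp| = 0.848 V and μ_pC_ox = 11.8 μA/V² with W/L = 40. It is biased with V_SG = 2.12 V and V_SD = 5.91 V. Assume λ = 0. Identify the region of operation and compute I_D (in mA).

Saturation; I_D = 0.382 mA

k_p = μ_pC_ox · (W/L) = 0.472 mA/V².
V_ov = V_SG − |V_tp| = 2.12 − 0.848 = 1.27 V.
Since V_SD = 5.91 V ≥ V_ov = 1.27 V, the device is in saturation.
I_D = ½ k_p V_ov² = 0.5 × 0.472 × 1.27² = 0.382 mA.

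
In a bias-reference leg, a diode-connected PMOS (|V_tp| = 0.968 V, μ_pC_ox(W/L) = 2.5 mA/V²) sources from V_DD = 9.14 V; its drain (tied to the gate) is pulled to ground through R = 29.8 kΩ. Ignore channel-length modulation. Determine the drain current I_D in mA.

With gate tied to drain, V_SG = V_SD ≥ V_SG − |V_tp|, so the device is in saturation.
KCL at the drain: ½ k_p (V_SG − |V_tp|)² = (V_DD − V_SG)/R.
Let x = V_SG − 0.968. Then 37.2 x² + x − 8.172 = 0, giving x = 0.455 V (positive root), so V_SG = 1.42 V.
I_D = (V_DD − V_SG)/R = (9.14 − 1.42) / 29.8 = 0.259 mA.

I_D = 0.259 mA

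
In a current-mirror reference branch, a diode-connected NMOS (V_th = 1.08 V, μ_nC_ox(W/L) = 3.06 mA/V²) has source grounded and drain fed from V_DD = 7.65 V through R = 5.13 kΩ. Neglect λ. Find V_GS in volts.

V_GS = 1.93 V

With gate tied to drain, V_GS = V_DS ≥ V_GS − V_th, so the device is in saturation.
KCL at the drain: ½ k_n (V_GS − V_th)² = (V_DD − V_GS)/R.
Let x = V_GS − 1.08. Then 7.85 x² + x − 6.57 = 0, giving x = 0.853 V (positive root), so V_GS = 1.93 V.
I_D = (V_DD − V_GS)/R = (7.65 − 1.93) / 5.13 = 1.11 mA.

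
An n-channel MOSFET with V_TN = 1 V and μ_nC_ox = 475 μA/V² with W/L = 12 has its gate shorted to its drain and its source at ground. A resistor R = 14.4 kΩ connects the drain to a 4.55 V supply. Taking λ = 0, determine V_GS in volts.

V_GS = 1.28 V

With gate tied to drain, V_GS = V_DS ≥ V_GS − V_TN, so the device is in saturation.
k_n = μ_nC_ox · (W/L) = 5.7 mA/V².
KCL at the drain: ½ k_n (V_GS − V_TN)² = (V_DD − V_GS)/R.
Let x = V_GS − 1. Then 41 x² + x − 3.55 = 0, giving x = 0.282 V (positive root), so V_GS = 1.28 V.
I_D = (V_DD − V_GS)/R = (4.55 − 1.28) / 14.4 = 0.227 mA.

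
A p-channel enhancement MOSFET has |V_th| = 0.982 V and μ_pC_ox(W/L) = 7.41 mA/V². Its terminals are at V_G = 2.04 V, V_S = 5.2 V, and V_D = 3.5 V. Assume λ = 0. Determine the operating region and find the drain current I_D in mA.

V_SG = V_S − V_G = 5.2 − 2.04 = 3.16 V; V_SD = V_S − V_D = 5.2 − 3.5 = 1.7 V.
V_ov = V_SG − |V_th| = 3.16 − 0.982 = 2.18 V.
Since V_SD = 1.7 V < V_ov = 2.18 V, the device is in the triode region.
I_D = k_p [V_ov · V_SD − ½ V_SD²] = 7.41 × [2.18 × 1.7 − 0.5 × 1.7²] = 16.7 mA.

Triode; I_D = 16.7 mA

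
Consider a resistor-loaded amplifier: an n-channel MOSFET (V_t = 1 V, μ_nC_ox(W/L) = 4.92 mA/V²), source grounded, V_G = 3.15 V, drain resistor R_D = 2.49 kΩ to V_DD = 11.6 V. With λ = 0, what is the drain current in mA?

I_D = 4.47 mA

V_GS = V_G = 3.15 V, so V_ov = 3.15 − 1 = 2.15 V.
Assume saturation: I_D = ½ k_n V_ov² = 0.5 × 4.92 × 2.15² = 11.4 mA, giving V_DS = V_DD − I_D R_D = 11.6 − 11.4 × 2.49 = -16.7 V.
But -16.7 V < V_ov = 2.15 V, so the device is actually in triode.
In triode I_D = k_n[V_ov V_DS − ½ V_DS²] and I_D = (V_DD − V_DS)/R_D. Equating: 6.13 V_DS² − 27.34 V_DS + 11.6 = 0, giving V_DS = 0.475 V (the root below V_ov).
I_D = (11.6 − 0.475) / 2.49 = 4.47 mA.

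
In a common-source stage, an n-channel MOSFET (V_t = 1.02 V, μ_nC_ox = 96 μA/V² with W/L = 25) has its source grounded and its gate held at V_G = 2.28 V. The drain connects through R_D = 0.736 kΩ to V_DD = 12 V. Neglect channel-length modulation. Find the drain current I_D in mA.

V_GS = V_G = 2.28 V, so V_ov = 2.28 − 1.02 = 1.26 V.
k_n = μ_nC_ox · (W/L) = 2.4 mA/V².
Assume saturation: I_D = ½ k_n V_ov² = 0.5 × 2.4 × 1.26² = 1.91 mA, giving V_DS = V_DD − I_D R_D = 12 − 1.91 × 0.736 = 10.6 V.
V_DS = 10.6 V ≥ V_ov = 1.26 V, confirming saturation.

I_D = 1.91 mA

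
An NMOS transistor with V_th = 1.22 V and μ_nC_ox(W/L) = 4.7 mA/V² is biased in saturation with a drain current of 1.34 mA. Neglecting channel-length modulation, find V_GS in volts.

V_GS = 1.98 V

In saturation I_D = ½ k_n (V_GS − V_th)², so V_GS − V_th = √(2 I_D / k_n) = √(2 × 1.34 / 4.7) = 0.755 V.
V_GS = 1.22 + 0.755 = 1.98 V.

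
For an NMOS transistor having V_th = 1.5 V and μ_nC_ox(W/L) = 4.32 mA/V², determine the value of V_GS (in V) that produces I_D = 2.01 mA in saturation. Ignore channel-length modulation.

V_GS = 2.46 V

In saturation I_D = ½ k_n (V_GS − V_th)², so V_GS − V_th = √(2 I_D / k_n) = √(2 × 2.01 / 4.32) = 0.965 V.
V_GS = 1.5 + 0.965 = 2.46 V.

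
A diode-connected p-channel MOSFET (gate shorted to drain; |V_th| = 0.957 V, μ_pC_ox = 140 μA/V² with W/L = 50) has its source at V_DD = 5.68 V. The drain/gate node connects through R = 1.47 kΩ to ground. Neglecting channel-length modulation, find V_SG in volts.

With gate tied to drain, V_SG = V_SD ≥ V_SG − |V_th|, so the device is in saturation.
k_p = μ_pC_ox · (W/L) = 7 mA/V².
KCL at the drain: ½ k_p (V_SG − |V_th|)² = (V_DD − V_SG)/R.
Let x = V_SG − 0.957. Then 5.14 x² + x − 4.723 = 0, giving x = 0.866 V (positive root), so V_SG = 1.82 V.
I_D = (V_DD − V_SG)/R = (5.68 − 1.82) / 1.47 = 2.62 mA.

V_SG = 1.82 V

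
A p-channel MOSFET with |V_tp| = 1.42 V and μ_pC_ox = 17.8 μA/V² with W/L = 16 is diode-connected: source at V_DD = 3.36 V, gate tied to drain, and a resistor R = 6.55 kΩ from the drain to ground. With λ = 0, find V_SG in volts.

With gate tied to drain, V_SG = V_SD ≥ V_SG − |V_tp|, so the device is in saturation.
k_p = μ_pC_ox · (W/L) = 0.2848 mA/V².
KCL at the drain: ½ k_p (V_SG − |V_tp|)² = (V_DD − V_SG)/R.
Let x = V_SG − 1.42. Then 0.933 x² + x − 1.94 = 0, giving x = 1 V (positive root), so V_SG = 2.42 V.
I_D = (V_DD − V_SG)/R = (3.36 − 2.42) / 6.55 = 0.143 mA.

V_SG = 2.42 V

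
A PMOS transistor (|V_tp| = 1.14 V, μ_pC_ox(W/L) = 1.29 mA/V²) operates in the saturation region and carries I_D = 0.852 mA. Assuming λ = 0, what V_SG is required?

V_SG = 2.29 V

In saturation I_D = ½ k_p (V_SG − |V_tp|)², so V_SG − |V_tp| = √(2 I_D / k_p) = √(2 × 0.852 / 1.29) = 1.15 V.
V_SG = 1.14 + 1.15 = 2.29 V.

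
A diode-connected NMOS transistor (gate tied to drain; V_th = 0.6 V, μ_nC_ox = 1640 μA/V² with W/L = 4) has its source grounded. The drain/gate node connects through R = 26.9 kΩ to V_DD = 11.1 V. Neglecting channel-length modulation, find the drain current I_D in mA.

With gate tied to drain, V_GS = V_DS ≥ V_GS − V_th, so the device is in saturation.
k_n = μ_nC_ox · (W/L) = 6.56 mA/V².
KCL at the drain: ½ k_n (V_GS − V_th)² = (V_DD − V_GS)/R.
Let x = V_GS − 0.6. Then 88.2 x² + x − 10.5 = 0, giving x = 0.339 V (positive root), so V_GS = 0.939 V.
I_D = (V_DD − V_GS)/R = (11.1 − 0.939) / 26.9 = 0.378 mA.

I_D = 0.378 mA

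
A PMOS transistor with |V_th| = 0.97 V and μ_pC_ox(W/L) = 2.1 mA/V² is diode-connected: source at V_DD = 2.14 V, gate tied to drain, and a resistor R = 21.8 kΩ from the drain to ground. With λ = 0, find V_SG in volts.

V_SG = 1.18 V

With gate tied to drain, V_SG = V_SD ≥ V_SG − |V_th|, so the device is in saturation.
KCL at the drain: ½ k_p (V_SG − |V_th|)² = (V_DD − V_SG)/R.
Let x = V_SG − 0.97. Then 22.9 x² + x − 1.17 = 0, giving x = 0.205 V (positive root), so V_SG = 1.18 V.
I_D = (V_DD − V_SG)/R = (2.14 − 1.18) / 21.8 = 0.0443 mA.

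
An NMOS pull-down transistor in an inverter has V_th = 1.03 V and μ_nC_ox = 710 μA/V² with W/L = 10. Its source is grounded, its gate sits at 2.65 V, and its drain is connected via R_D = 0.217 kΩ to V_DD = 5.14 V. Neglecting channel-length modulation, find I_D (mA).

I_D = 9.32 mA

V_GS = V_G = 2.65 V, so V_ov = 2.65 − 1.03 = 1.62 V.
k_n = μ_nC_ox · (W/L) = 7.1 mA/V².
Assume saturation: I_D = ½ k_n V_ov² = 0.5 × 7.1 × 1.62² = 9.32 mA, giving V_DS = V_DD − I_D R_D = 5.14 − 9.32 × 0.217 = 3.12 V.
V_DS = 3.12 V ≥ V_ov = 1.62 V, confirming saturation.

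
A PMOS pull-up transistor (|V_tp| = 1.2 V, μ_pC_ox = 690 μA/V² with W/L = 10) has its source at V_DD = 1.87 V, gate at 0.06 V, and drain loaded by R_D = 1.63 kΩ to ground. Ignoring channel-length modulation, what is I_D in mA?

V_SG = V_DD − V_G = 1.87 − 0.06 = 1.81 V, so V_ov = 1.81 − 1.2 = 0.61 V.
k_p = μ_pC_ox · (W/L) = 6.9 mA/V².
Assume saturation: I_D = ½ k_p V_ov² = 0.5 × 6.9 × 0.61² = 1.28 mA, giving V_SD = V_DD − I_D R_D = 1.87 − 1.28 × 1.63 = -0.223 V.
But -0.223 V < V_ov = 0.61 V, so the device is actually in triode.
In triode I_D = k_p[V_ov V_SD − ½ V_SD²] and I_D = (V_DD − V_SD)/R_D. Equating: 5.62 V_SD² − 7.861 V_SD + 1.87 = 0, giving V_SD = 0.304 V (the root below V_ov).
I_D = (1.87 − 0.304) / 1.63 = 0.961 mA.

I_D = 0.961 mA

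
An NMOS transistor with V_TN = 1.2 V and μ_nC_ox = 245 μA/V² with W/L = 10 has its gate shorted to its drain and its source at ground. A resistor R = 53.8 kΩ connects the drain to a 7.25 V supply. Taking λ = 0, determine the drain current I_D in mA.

I_D = 0.107 mA

With gate tied to drain, V_GS = V_DS ≥ V_GS − V_TN, so the device is in saturation.
k_n = μ_nC_ox · (W/L) = 2.45 mA/V².
KCL at the drain: ½ k_n (V_GS − V_TN)² = (V_DD − V_GS)/R.
Let x = V_GS − 1.2. Then 65.9 x² + x − 6.05 = 0, giving x = 0.295 V (positive root), so V_GS = 1.5 V.
I_D = (V_DD − V_GS)/R = (7.25 − 1.5) / 53.8 = 0.107 mA.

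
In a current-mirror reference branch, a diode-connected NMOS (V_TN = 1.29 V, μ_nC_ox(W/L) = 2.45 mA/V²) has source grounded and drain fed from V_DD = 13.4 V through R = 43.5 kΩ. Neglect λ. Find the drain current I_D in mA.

I_D = 0.268 mA

With gate tied to drain, V_GS = V_DS ≥ V_GS − V_TN, so the device is in saturation.
KCL at the drain: ½ k_n (V_GS − V_TN)² = (V_DD − V_GS)/R.
Let x = V_GS − 1.29. Then 53.3 x² + x − 12.11 = 0, giving x = 0.467 V (positive root), so V_GS = 1.76 V.
I_D = (V_DD − V_GS)/R = (13.4 − 1.76) / 43.5 = 0.268 mA.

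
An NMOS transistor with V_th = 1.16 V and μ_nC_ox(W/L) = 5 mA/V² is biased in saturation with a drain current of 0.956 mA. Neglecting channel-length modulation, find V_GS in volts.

V_GS = 1.78 V

In saturation I_D = ½ k_n (V_GS − V_th)², so V_GS − V_th = √(2 I_D / k_n) = √(2 × 0.956 / 5) = 0.618 V.
V_GS = 1.16 + 0.618 = 1.78 V.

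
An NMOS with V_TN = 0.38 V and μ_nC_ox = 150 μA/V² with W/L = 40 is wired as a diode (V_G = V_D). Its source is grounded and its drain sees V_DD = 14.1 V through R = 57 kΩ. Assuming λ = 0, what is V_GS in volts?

With gate tied to drain, V_GS = V_DS ≥ V_GS − V_TN, so the device is in saturation.
k_n = μ_nC_ox · (W/L) = 6 mA/V².
KCL at the drain: ½ k_n (V_GS − V_TN)² = (V_DD − V_GS)/R.
Let x = V_GS − 0.38. Then 171 x² + x − 13.72 = 0, giving x = 0.28 V (positive root), so V_GS = 0.66 V.
I_D = (V_DD − V_GS)/R = (14.1 − 0.66) / 57 = 0.236 mA.

V_GS = 0.660 V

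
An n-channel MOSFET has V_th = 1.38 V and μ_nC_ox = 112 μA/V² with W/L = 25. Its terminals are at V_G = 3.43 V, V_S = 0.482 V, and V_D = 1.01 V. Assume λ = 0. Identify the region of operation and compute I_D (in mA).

Triode; I_D = 1.93 mA

V_GS = V_G − V_S = 3.43 − 0.482 = 2.95 V; V_DS = V_D − V_S = 1.01 − 0.482 = 0.528 V.
k_n = μ_nC_ox · (W/L) = 2.8 mA/V².
V_ov = V_GS − V_th = 2.95 − 1.38 = 1.57 V.
Since V_DS = 0.528 V < V_ov = 1.57 V, the device is in the triode region.
I_D = k_n [V_ov · V_DS − ½ V_DS²] = 2.8 × [1.57 × 0.528 − 0.5 × 0.528²] = 1.93 mA.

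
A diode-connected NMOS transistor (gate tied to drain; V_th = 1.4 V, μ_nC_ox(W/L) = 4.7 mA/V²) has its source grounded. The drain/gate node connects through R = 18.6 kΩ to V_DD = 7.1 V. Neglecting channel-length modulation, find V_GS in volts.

With gate tied to drain, V_GS = V_DS ≥ V_GS − V_th, so the device is in saturation.
KCL at the drain: ½ k_n (V_GS − V_th)² = (V_DD − V_GS)/R.
Let x = V_GS − 1.4. Then 43.7 x² + x − 5.7 = 0, giving x = 0.35 V (positive root), so V_GS = 1.75 V.
I_D = (V_DD − V_GS)/R = (7.1 − 1.75) / 18.6 = 0.288 mA.

V_GS = 1.75 V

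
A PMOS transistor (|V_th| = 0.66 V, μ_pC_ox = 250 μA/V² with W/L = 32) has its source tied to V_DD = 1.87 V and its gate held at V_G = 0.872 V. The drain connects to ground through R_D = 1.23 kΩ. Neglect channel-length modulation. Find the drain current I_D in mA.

V_SG = V_DD − V_G = 1.87 − 0.872 = 0.998 V, so V_ov = 0.998 − 0.66 = 0.338 V.
k_p = μ_pC_ox · (W/L) = 8 mA/V².
Assume saturation: I_D = ½ k_p V_ov² = 0.5 × 8 × 0.338² = 0.457 mA, giving V_SD = V_DD − I_D R_D = 1.87 − 0.457 × 1.23 = 1.31 V.
V_SD = 1.31 V ≥ V_ov = 0.338 V, confirming saturation.

I_D = 0.457 mA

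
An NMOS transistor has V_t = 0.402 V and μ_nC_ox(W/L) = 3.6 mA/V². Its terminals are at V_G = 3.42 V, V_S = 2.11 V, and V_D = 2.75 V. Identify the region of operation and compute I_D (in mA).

Triode; I_D = 1.35 mA

V_GS = V_G − V_S = 3.42 − 2.11 = 1.31 V; V_DS = V_D − V_S = 2.75 − 2.11 = 0.64 V.
V_ov = V_GS − V_t = 1.31 − 0.402 = 0.908 V.
Since V_DS = 0.64 V < V_ov = 0.908 V, the device is in the triode region.
I_D = k_n [V_ov · V_DS − ½ V_DS²] = 3.6 × [0.908 × 0.64 − 0.5 × 0.64²] = 1.35 mA.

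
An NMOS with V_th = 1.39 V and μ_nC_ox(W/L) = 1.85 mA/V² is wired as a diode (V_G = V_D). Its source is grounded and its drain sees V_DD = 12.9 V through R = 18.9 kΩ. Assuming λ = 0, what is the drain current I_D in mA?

I_D = 0.568 mA

With gate tied to drain, V_GS = V_DS ≥ V_GS − V_th, so the device is in saturation.
KCL at the drain: ½ k_n (V_GS − V_th)² = (V_DD − V_GS)/R.
Let x = V_GS − 1.39. Then 17.5 x² + x − 11.51 = 0, giving x = 0.783 V (positive root), so V_GS = 2.17 V.
I_D = (V_DD − V_GS)/R = (12.9 − 2.17) / 18.9 = 0.568 mA.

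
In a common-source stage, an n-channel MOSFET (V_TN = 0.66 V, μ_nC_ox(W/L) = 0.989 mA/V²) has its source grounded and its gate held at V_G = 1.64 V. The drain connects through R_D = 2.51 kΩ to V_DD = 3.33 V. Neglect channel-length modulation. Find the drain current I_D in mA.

I_D = 0.475 mA

V_GS = V_G = 1.64 V, so V_ov = 1.64 − 0.66 = 0.98 V.
Assume saturation: I_D = ½ k_n V_ov² = 0.5 × 0.989 × 0.98² = 0.475 mA, giving V_DS = V_DD − I_D R_D = 3.33 − 0.475 × 2.51 = 2.14 V.
V_DS = 2.14 V ≥ V_ov = 0.98 V, confirming saturation.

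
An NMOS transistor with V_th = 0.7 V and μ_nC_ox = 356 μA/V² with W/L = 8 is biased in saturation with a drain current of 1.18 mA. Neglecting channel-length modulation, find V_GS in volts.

k_n = μ_nC_ox · (W/L) = 2.848 mA/V².
In saturation I_D = ½ k_n (V_GS − V_th)², so V_GS − V_th = √(2 I_D / k_n) = √(2 × 1.18 / 2.848) = 0.91 V.
V_GS = 0.7 + 0.91 = 1.61 V.

V_GS = 1.61 V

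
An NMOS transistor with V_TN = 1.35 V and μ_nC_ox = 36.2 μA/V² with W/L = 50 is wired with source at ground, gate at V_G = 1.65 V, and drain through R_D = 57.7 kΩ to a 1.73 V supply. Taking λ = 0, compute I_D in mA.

V_GS = V_G = 1.65 V, so V_ov = 1.65 − 1.35 = 0.3 V.
k_n = μ_nC_ox · (W/L) = 1.81 mA/V².
Assume saturation: I_D = ½ k_n V_ov² = 0.5 × 1.81 × 0.3² = 0.0814 mA, giving V_DS = V_DD − I_D R_D = 1.73 − 0.0814 × 57.7 = -2.97 V.
But -2.97 V < V_ov = 0.3 V, so the device is actually in triode.
In triode I_D = k_n[V_ov V_DS − ½ V_DS²] and I_D = (V_DD − V_DS)/R_D. Equating: 52.2 V_DS² − 32.33 V_DS + 1.73 = 0, giving V_DS = 0.0592 V (the root below V_ov).
I_D = (1.73 − 0.0592) / 57.7 = 0.029 mA.

I_D = 0.0290 mA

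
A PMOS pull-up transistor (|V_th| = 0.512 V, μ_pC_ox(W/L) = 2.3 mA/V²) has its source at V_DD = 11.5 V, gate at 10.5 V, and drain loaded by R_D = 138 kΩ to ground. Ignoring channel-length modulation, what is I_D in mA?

V_SG = V_DD − V_G = 11.5 − 10.5 = 1 V, so V_ov = 1 − 0.512 = 0.488 V.
Assume saturation: I_D = ½ k_p V_ov² = 0.5 × 2.3 × 0.488² = 0.274 mA, giving V_SD = V_DD − I_D R_D = 11.5 − 0.274 × 138 = -26.3 V.
But -26.3 V < V_ov = 0.488 V, so the device is actually in triode.
In triode I_D = k_p[V_ov V_SD − ½ V_SD²] and I_D = (V_DD − V_SD)/R_D. Equating: 159 V_SD² − 155.9 V_SD + 11.5 = 0, giving V_SD = 0.0803 V (the root below V_ov).
I_D = (11.5 − 0.0803) / 138 = 0.0828 mA.

I_D = 0.0828 mA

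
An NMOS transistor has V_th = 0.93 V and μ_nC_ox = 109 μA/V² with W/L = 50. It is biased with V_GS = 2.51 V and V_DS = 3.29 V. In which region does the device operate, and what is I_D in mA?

k_n = μ_nC_ox · (W/L) = 5.45 mA/V².
V_ov = V_GS − V_th = 2.51 − 0.93 = 1.58 V.
Since V_DS = 3.29 V ≥ V_ov = 1.58 V, the device is in saturation.
I_D = ½ k_n V_ov² = 0.5 × 5.45 × 1.58² = 6.8 mA.

Saturation; I_D = 6.80 mA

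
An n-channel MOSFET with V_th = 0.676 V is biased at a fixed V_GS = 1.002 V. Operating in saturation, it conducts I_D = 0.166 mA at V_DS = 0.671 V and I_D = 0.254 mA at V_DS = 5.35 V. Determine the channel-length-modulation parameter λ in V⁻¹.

With V_GS fixed, I_D ∝ (1 + λ V_DS) in saturation, so I_D2/I_D1 = (1 + λ V_DS2)/(1 + λ V_DS1).
0.254/0.166 = 1.53 = (1 + 5.35 λ)/(1 + 0.671 λ).
Solving: λ (I_D1 V_DS2 − I_D2 V_DS1) = I_D2 − I_D1, so λ = (0.254 − 0.166) / (0.166 × 5.35 − 0.254 × 0.671) = 0.088 / 0.718 = 0.123 V⁻¹.

λ = 0.123 V⁻¹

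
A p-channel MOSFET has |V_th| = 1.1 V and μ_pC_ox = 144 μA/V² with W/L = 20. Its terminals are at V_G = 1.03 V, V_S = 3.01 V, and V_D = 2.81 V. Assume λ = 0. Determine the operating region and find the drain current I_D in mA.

V_SG = V_S − V_G = 3.01 − 1.03 = 1.98 V; V_SD = V_S − V_D = 3.01 − 2.81 = 0.2 V.
k_p = μ_pC_ox · (W/L) = 2.88 mA/V².
V_ov = V_SG − |V_th| = 1.98 − 1.1 = 0.88 V.
Since V_SD = 0.2 V < V_ov = 0.88 V, the device is in the triode region.
I_D = k_p [V_ov · V_SD − ½ V_SD²] = 2.88 × [0.88 × 0.2 − 0.5 × 0.2²] = 0.449 mA.

Triode; I_D = 0.449 mA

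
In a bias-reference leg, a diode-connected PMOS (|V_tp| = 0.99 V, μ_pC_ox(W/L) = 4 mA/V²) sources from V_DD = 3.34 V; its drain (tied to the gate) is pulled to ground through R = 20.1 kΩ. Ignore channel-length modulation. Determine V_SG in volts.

With gate tied to drain, V_SG = V_SD ≥ V_SG − |V_tp|, so the device is in saturation.
KCL at the drain: ½ k_p (V_SG − |V_tp|)² = (V_DD − V_SG)/R.
Let x = V_SG − 0.99. Then 40.2 x² + x − 2.35 = 0, giving x = 0.23 V (positive root), so V_SG = 1.22 V.
I_D = (V_DD − V_SG)/R = (3.34 − 1.22) / 20.1 = 0.105 mA.

V_SG = 1.22 V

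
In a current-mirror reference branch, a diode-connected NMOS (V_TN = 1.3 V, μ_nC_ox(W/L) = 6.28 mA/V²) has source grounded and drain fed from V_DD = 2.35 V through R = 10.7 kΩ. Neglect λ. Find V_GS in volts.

With gate tied to drain, V_GS = V_DS ≥ V_GS − V_TN, so the device is in saturation.
KCL at the drain: ½ k_n (V_GS − V_TN)² = (V_DD − V_GS)/R.
Let x = V_GS − 1.3. Then 33.6 x² + x − 1.05 = 0, giving x = 0.163 V (positive root), so V_GS = 1.46 V.
I_D = (V_DD − V_GS)/R = (2.35 − 1.46) / 10.7 = 0.0829 mA.

V_GS = 1.46 V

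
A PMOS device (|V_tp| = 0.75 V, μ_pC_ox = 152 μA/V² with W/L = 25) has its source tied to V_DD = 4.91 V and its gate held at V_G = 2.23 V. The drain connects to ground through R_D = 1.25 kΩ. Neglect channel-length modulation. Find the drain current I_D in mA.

I_D = 3.48 mA

V_SG = V_DD − V_G = 4.91 − 2.23 = 2.68 V, so V_ov = 2.68 − 0.75 = 1.93 V.
k_p = μ_pC_ox · (W/L) = 3.8 mA/V².
Assume saturation: I_D = ½ k_p V_ov² = 0.5 × 3.8 × 1.93² = 7.08 mA, giving V_SD = V_DD − I_D R_D = 4.91 − 7.08 × 1.25 = -3.94 V.
But -3.94 V < V_ov = 1.93 V, so the device is actually in triode.
In triode I_D = k_p[V_ov V_SD − ½ V_SD²] and I_D = (V_DD − V_SD)/R_D. Equating: 2.38 V_SD² − 10.17 V_SD + 4.91 = 0, giving V_SD = 0.555 V (the root below V_ov).
I_D = (4.91 − 0.555) / 1.25 = 3.48 mA.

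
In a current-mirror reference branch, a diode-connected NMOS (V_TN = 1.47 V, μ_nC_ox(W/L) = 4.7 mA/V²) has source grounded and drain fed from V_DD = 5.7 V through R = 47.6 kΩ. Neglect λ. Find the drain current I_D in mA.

I_D = 0.0849 mA

With gate tied to drain, V_GS = V_DS ≥ V_GS − V_TN, so the device is in saturation.
KCL at the drain: ½ k_n (V_GS − V_TN)² = (V_DD − V_GS)/R.
Let x = V_GS − 1.47. Then 112 x² + x − 4.23 = 0, giving x = 0.19 V (positive root), so V_GS = 1.66 V.
I_D = (V_DD − V_GS)/R = (5.7 − 1.66) / 47.6 = 0.0849 mA.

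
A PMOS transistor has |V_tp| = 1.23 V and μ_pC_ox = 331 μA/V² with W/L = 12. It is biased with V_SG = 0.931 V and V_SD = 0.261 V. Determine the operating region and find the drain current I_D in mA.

V_SG = 0.931 V < |V_tp| = 1.23 V, so the transistor is in cutoff.

Cutoff; I_D = 0 mA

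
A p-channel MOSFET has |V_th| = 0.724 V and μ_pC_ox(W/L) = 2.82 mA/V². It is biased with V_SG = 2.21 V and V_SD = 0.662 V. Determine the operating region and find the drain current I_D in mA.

V_ov = V_SG − |V_th| = 2.21 − 0.724 = 1.49 V.
Since V_SD = 0.662 V < V_ov = 1.49 V, the device is in the triode region.
I_D = k_p [V_ov · V_SD − ½ V_SD²] = 2.82 × [1.49 × 0.662 − 0.5 × 0.662²] = 2.16 mA.

Triode; I_D = 2.16 mA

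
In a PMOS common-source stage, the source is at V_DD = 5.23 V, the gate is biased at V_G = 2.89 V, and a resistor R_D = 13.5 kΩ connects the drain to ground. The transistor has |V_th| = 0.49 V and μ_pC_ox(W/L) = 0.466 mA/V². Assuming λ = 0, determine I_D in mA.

I_D = 0.353 mA

V_SG = V_DD − V_G = 5.23 − 2.89 = 2.34 V, so V_ov = 2.34 − 0.49 = 1.85 V.
Assume saturation: I_D = ½ k_p V_ov² = 0.5 × 0.466 × 1.85² = 0.797 mA, giving V_SD = V_DD − I_D R_D = 5.23 − 0.797 × 13.5 = -5.54 V.
But -5.54 V < V_ov = 1.85 V, so the device is actually in triode.
In triode I_D = k_p[V_ov V_SD − ½ V_SD²] and I_D = (V_DD − V_SD)/R_D. Equating: 3.15 V_SD² − 12.64 V_SD + 5.23 = 0, giving V_SD = 0.468 V (the root below V_ov).
I_D = (5.23 − 0.468) / 13.5 = 0.353 mA.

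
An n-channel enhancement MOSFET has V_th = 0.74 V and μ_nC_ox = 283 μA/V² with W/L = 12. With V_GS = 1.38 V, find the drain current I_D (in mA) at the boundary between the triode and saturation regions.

I_D = 0.696 mA

At the boundary V_DS = V_ov = V_GS − V_th = 1.38 − 0.74 = 0.64 V.
k_n = μ_nC_ox · (W/L) = 3.396 mA/V².
I_D = ½ k_n V_ov² = 0.5 × 3.396 × 0.64² = 0.696 mA.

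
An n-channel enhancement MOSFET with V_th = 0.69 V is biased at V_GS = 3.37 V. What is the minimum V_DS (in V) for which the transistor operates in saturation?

V_DS,sat = 2.68 V

The boundary between triode and saturation is V_DS = V_GS − V_th = V_ov.
V_ov = 3.37 − 0.69 = 2.68 V.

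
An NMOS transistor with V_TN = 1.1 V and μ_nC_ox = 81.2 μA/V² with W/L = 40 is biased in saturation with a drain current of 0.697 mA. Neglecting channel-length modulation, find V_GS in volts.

V_GS = 1.76 V

k_n = μ_nC_ox · (W/L) = 3.248 mA/V².
In saturation I_D = ½ k_n (V_GS − V_TN)², so V_GS − V_TN = √(2 I_D / k_n) = √(2 × 0.697 / 3.248) = 0.655 V.
V_GS = 1.1 + 0.655 = 1.76 V.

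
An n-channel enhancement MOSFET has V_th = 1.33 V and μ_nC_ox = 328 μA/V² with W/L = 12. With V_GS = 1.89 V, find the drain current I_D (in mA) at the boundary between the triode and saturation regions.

At the boundary V_DS = V_ov = V_GS − V_th = 1.89 − 1.33 = 0.56 V.
k_n = μ_nC_ox · (W/L) = 3.936 mA/V².
I_D = ½ k_n V_ov² = 0.5 × 3.936 × 0.56² = 0.617 mA.

I_D = 0.617 mA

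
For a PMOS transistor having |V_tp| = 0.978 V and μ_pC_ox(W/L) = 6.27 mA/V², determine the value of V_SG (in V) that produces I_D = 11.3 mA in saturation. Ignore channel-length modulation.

V_SG = 2.88 V

In saturation I_D = ½ k_p (V_SG − |V_tp|)², so V_SG − |V_tp| = √(2 I_D / k_p) = √(2 × 11.3 / 6.27) = 1.9 V.
V_SG = 0.978 + 1.9 = 2.88 V.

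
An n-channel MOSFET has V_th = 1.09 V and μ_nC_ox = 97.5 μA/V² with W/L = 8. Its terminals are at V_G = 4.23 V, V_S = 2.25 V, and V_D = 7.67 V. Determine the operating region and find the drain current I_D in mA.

V_GS = V_G − V_S = 4.23 − 2.25 = 1.98 V; V_DS = V_D − V_S = 7.67 − 2.25 = 5.42 V.
k_n = μ_nC_ox · (W/L) = 0.78 mA/V².
V_ov = V_GS − V_th = 1.98 − 1.09 = 0.89 V.
Since V_DS = 5.42 V ≥ V_ov = 0.89 V, the device is in saturation.
I_D = ½ k_n V_ov² = 0.5 × 0.78 × 0.89² = 0.309 mA.

Saturation; I_D = 0.309 mA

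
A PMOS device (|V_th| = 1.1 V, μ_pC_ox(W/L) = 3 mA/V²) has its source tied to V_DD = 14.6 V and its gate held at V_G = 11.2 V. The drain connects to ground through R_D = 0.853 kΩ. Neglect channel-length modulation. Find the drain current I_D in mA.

V_SG = V_DD − V_G = 14.6 − 11.2 = 3.4 V, so V_ov = 3.4 − 1.1 = 2.3 V.
Assume saturation: I_D = ½ k_p V_ov² = 0.5 × 3 × 2.3² = 7.94 mA, giving V_SD = V_DD − I_D R_D = 14.6 − 7.94 × 0.853 = 7.83 V.
V_SD = 7.83 V ≥ V_ov = 2.3 V, confirming saturation.

I_D = 7.94 mA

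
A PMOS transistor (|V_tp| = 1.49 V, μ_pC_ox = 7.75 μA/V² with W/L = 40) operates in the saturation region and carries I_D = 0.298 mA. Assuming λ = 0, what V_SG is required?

V_SG = 2.88 V

k_p = μ_pC_ox · (W/L) = 0.31 mA/V².
In saturation I_D = ½ k_p (V_SG − |V_tp|)², so V_SG − |V_tp| = √(2 I_D / k_p) = √(2 × 0.298 / 0.31) = 1.39 V.
V_SG = 1.49 + 1.39 = 2.88 V.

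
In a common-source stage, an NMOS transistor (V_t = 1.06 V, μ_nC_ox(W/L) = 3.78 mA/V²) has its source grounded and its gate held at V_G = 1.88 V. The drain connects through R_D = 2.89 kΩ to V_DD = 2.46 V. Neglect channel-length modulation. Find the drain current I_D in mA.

I_D = 0.749 mA

V_GS = V_G = 1.88 V, so V_ov = 1.88 − 1.06 = 0.82 V.
Assume saturation: I_D = ½ k_n V_ov² = 0.5 × 3.78 × 0.82² = 1.27 mA, giving V_DS = V_DD − I_D R_D = 2.46 − 1.27 × 2.89 = -1.21 V.
But -1.21 V < V_ov = 0.82 V, so the device is actually in triode.
In triode I_D = k_n[V_ov V_DS − ½ V_DS²] and I_D = (V_DD − V_DS)/R_D. Equating: 5.46 V_DS² − 9.958 V_DS + 2.46 = 0, giving V_DS = 0.295 V (the root below V_ov).
I_D = (2.46 − 0.295) / 2.89 = 0.749 mA.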